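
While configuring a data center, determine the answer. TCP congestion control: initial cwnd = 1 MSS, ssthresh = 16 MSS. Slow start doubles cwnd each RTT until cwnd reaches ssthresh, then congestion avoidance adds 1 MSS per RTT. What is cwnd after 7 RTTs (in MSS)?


RTT 0: cwnd = 1 MSS (initial)
RTT 1: cwnd = 2 MSS (slow start, doubled)
RTT 2: cwnd = 4 MSS (slow start, doubled)
RTT 3: cwnd = 8 MSS (slow start, doubled)
RTT 4: cwnd = 16 MSS (slow start, doubled)
RTT 5: cwnd = 17 MSS (congestion avoidance, +1)
RTT 6: cwnd = 18 MSS (congestion avoidance, +1)
RTT 7: cwnd = 19 MSS (congestion avoidance, +1)

19


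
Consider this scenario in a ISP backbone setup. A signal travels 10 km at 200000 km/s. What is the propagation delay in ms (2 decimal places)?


Given: distance = 10 km, speed = 200000 km/s
Delay = distance / speed = 10 / 200000 seconds
Delay in ms = 10 * 1000 / 200000
Delay = 0.0500 ms
Rounded to 2 dp = 0.05 ms

0.05


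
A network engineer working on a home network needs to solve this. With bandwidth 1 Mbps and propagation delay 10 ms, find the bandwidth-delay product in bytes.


Given: bandwidth = 1 Mbps, delay = 10 ms
BDP in bits = 1 * 10^6 * 10 / 1000
BDP in bits = 10000
BDP in bytes = 10000 / 8 = 1250

1250


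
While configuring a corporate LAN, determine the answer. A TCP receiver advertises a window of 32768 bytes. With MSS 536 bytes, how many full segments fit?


Given: RWND = 32768 bytes, MSS = 536 bytes
Full segments = floor(RWND / MSS)
Full segments = floor(32768 / 536)
Full segments = floor(61.1343) = 61

61


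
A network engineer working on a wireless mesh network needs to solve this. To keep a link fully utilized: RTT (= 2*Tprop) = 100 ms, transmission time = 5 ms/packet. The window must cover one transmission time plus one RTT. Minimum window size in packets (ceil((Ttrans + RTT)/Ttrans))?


Given: Ttrans = 5 ms, RTT = 100 ms (= 2 * Tprop, Tprop = 50 ms)
Time until first ACK returns = Ttrans + RTT = 5 + 100 = 105 ms
Need W * Ttrans >= Ttrans + RTT  ->  W >= (Ttrans + RTT) / Ttrans
(Ttrans + RTT) / Ttrans = 105 / 5 = 21
W_min = ceil(21) = 21

21


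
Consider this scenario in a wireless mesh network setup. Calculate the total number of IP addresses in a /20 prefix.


Given: CIDR prefix /20
Host bits = 32 - 20 = 12
Total addresses = 2^12 = 4096

4096


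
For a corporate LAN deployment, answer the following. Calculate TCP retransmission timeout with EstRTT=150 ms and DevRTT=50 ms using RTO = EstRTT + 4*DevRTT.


Given: EstRTT = 150 ms, DevRTT = 50 ms
Timeout = EstRTT + 4 * DevRTT
4 * DevRTT = 4 * 50 = 200
Timeout = 150 + 200 = 350 ms

350


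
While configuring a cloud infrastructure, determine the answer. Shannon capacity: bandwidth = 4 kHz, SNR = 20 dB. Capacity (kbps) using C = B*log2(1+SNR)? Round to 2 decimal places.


Given: B = 4 kHz, SNR = 20 dB
SNR linear = 10^(20/10) = 100
1 + SNR = 101
log2(101) = 6.6582114828
C = 4 * 1000 * 6.6582114828 = 26632.8459 bps
C = 26.632846 kbps -> 26.63 kbps (2 dp)

26.63


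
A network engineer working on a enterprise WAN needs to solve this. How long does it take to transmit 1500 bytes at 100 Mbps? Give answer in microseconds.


Given: packet = 1500 bytes, bandwidth = 100 Mbps
Packet in bits = 1500 * 8 = 12000 bits
Bandwidth = 100 * 10^6 = 100000000 bps
Time = 12000 / 100000000 seconds
Time in us = 12000 * 10^6 / 100000000 = 120

120


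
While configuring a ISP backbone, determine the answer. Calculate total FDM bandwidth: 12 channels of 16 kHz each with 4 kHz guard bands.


Given: 12 channels, 16 kHz each, guard = 4 kHz
Channel bandwidth = 12 * 16 = 192 kHz
Guard bands = 11 gaps * 4 kHz = 44 kHz
Total = 192 + 44 = 236 kHz

236


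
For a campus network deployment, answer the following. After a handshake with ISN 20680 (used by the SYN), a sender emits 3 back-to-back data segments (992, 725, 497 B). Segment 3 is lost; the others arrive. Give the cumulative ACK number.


SYN uses sequence number 20680; first data byte = ISN + 1 = 20681.
Segment 1: SEQ = 20681, len = 992 B, covers [20681, 21672]
Segment 2: SEQ = 21673, len = 725 B, covers [21673, 22397]
Segment 3: SEQ = 22398, len = 497 B, covers [22398, 22894] [LOST]
In-order data received: bytes [20681, 22397] (segments 1..2).
Segment 3 missing -> gap begins at byte 22398.
Cumulative ACK = next expected in-order byte = 20681 + 992 + 725 = 22398

22398


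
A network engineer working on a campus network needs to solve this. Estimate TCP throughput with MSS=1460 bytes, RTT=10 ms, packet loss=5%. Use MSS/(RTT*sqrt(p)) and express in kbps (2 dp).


Given: MSS = 1460 bytes, RTT = 10 ms, loss = 5%
RTT in seconds = 10 / 1000 = 0.01
Loss rate = 5% = 0.05
sqrt(loss) = sqrt(0.05) = 0.223606797750
Throughput (bytes/s) = 1460 / (0.01 * 0.223606797750) = 652931.8494
Throughput (kbps) = 652931.8494 * 8 / 1000 = 5223.454795 -> 5223.45 kbps (2 dp)

5223.45


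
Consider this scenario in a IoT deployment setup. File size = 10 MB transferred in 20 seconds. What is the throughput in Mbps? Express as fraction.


Given: file = 10 MB, time = 20 s
File in Mb = 10 * 8 = 80 Mb
Throughput = 80 / 20 Mbps
Throughput = 4 Mbps

4


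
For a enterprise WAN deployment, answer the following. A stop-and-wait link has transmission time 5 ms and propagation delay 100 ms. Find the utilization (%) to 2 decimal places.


Given: Ttrans = 5 ms, Tprop = 100 ms
RTT = 2 * Tprop = 2 * 100 = 200 ms
U = Ttrans / (Ttrans + RTT)
U = 5 / (5 + 200)
U = 5 / 205 = 0.02439
U% = 2.44%

2.44


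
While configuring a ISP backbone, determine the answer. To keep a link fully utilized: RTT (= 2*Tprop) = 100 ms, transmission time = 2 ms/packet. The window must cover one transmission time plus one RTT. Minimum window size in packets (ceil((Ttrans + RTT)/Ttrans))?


Given: Ttrans = 2 ms, RTT = 100 ms (= 2 * Tprop, Tprop = 50 ms)
Time until first ACK returns = Ttrans + RTT = 2 + 100 = 102 ms
Need W * Ttrans >= Ttrans + RTT  ->  W >= (Ttrans + RTT) / Ttrans
(Ttrans + RTT) / Ttrans = 102 / 2 = 51
W_min = ceil(51) = 51

51


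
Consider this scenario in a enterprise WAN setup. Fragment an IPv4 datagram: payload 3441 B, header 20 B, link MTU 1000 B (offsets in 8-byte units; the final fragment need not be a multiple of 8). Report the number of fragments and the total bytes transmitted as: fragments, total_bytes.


Max data per non-final fragment = floor((MTU - header)/8)*8 = floor((1000 - 20)/8)*8 = floor(980/8)*8 = 976 B
Final fragment needs no 8-byte alignment: it can carry up to MTU - header = 980 B
Non-final fragments needed = ceil((payload - 980) / 976) = ceil(2461/976) = ceil(2.5215) = 3
Number of fragments = 3 + 1 = 4
Fragment sizes (data): 3 * 976 B + 513 B (last, 513 <= 980 OK)
Total bytes sent = payload + n_frags * header = 3441 + 4*20 = 3441 + 80 = 3521 B

4, 3521


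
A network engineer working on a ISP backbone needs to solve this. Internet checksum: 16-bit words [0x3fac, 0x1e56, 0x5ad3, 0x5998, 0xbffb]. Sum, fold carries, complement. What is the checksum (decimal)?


Given words: [0x3fac, 0x1e56, 0x5ad3, 0x5998, 0xbffb]
Step 1: Sum all words
Raw sum = 16300 + 7766 + 23251 + 22936 + 49147 = 119400
Step 2: Fold carry: (53864 + 1) = 53865
One's complement = ~53865 & 0xFFFF = 11670

11670


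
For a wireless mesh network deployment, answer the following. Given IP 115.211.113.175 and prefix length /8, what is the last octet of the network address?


Given: IP = 115.211.113.175, prefix = /8
Subnet mask = 255.0.0.0
Last octet of IP: 175
Last octet of mask: 0
Network last octet = 175 AND 0 = 0

0


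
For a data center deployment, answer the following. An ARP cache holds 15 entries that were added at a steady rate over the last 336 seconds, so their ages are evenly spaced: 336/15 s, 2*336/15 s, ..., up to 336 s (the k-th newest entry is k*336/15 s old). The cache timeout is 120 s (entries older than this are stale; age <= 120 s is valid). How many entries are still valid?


Ages are k * 336/15 s for k = 1..15 (spacing = 22.4000 s).
Entry k is valid iff k * 336/15 <= 120 iff k <= 15 * 120 / 336 = 5.3571
n_valid = floor(5.3571) = 5
(n_stale = 15 - 5 = 10)

5


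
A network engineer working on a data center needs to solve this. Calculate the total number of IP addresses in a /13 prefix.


Given: CIDR prefix /13
Host bits = 32 - 13 = 19
Total addresses = 2^19 = 524288

524288


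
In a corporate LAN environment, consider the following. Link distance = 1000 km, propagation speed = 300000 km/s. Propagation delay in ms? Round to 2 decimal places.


Given: distance = 1000 km, speed = 300000 km/s
Delay = distance / speed = 1000 / 300000 seconds
Delay in ms = 1000 * 1000 / 300000
Delay = 3.3333 ms
Rounded to 2 dp = 3.33 ms

3.33


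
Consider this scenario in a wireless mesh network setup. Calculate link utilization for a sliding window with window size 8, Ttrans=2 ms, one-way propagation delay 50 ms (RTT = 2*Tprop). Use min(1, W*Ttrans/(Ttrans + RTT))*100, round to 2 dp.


Given: W = 8, Ttrans = 2 ms, RTT = 100 ms (= 2 * Tprop, Tprop = 50 ms)
Cycle time = Ttrans + RTT = 2 + 100 = 102 ms (first packet sent until its ACK returns)
W * Ttrans = 8 * 2 = 16 ms of sending per cycle
W * Ttrans / (Ttrans + RTT) = 16 / 102 = 0.156863
U = min(1, 0.156863) = 0.156863
U% = 15.69%

15.69


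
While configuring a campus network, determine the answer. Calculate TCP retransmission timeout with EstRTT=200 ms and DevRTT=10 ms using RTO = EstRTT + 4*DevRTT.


Given: EstRTT = 200 ms, DevRTT = 10 ms
Timeout = EstRTT + 4 * DevRTT
4 * DevRTT = 4 * 10 = 40
Timeout = 200 + 40 = 240 ms

240


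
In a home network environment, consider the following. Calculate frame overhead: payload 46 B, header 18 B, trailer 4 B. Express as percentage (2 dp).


Given: payload = 46 B, header = 18 B, trailer = 4 B
Overhead bytes = header + trailer = 18 + 4 = 22
Total frame = payload + overhead = 46 + 22 = 68
Overhead % = 22 / 68 * 100 = 32.3529% -> 32.35% (2 dp)

32.35


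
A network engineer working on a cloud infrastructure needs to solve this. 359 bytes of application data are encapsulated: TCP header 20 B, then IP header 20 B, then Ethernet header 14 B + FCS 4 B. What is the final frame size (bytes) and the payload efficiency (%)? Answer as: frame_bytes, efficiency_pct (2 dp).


TCP segment = 359 + 20 = 379 B
IP packet = 379 + 20 = 399 B
Ethernet frame = 399 + 14 + 4 = 417 B
Efficiency = app / frame = 359 / 417 = 0.860911 = 86.0911% -> 86.09% (2 dp)

417, 86.09


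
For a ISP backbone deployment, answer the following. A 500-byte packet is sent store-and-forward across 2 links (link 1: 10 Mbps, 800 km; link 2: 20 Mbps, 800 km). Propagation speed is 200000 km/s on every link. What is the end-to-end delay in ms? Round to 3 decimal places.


Packet = 500 bytes = 4000 bits. Store-and-forward: sum (t_trans + t_prop) per link.
Link 1: t_trans = 4000/(10*10^6) s = 0.4000 ms; t_prop = 800/200000 s = 4.0000 ms; subtotal = 4.4000 ms
Link 2: t_trans = 4000/(20*10^6) s = 0.2000 ms; t_prop = 800/200000 s = 4.0000 ms; subtotal = 4.2000 ms
End-to-end = 4.4000 + 4.2000 = 8.6000 ms -> 8.600 ms (3 dp)

8.600


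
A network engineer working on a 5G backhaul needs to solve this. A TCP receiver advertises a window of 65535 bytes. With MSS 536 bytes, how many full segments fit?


Given: RWND = 65535 bytes, MSS = 536 bytes
Full segments = floor(RWND / MSS)
Full segments = floor(65535 / 536)
Full segments = floor(122.2668) = 122

122


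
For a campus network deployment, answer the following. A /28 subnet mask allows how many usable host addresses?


Given: subnet mask /28
Host bits = 32 - 28 = 4
Total addresses = 2^4 = 16
Usable hosts = 16 - 2 (network + broadcast) = 14

14


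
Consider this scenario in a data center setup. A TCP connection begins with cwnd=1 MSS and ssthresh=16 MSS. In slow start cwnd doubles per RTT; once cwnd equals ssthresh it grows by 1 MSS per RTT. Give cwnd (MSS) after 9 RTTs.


RTT 0: cwnd = 1 MSS (initial)
RTT 1: cwnd = 2 MSS (slow start, doubled)
RTT 2: cwnd = 4 MSS (slow start, doubled)
RTT 3: cwnd = 8 MSS (slow start, doubled)
RTT 4: cwnd = 16 MSS (slow start, doubled)
RTT 5: cwnd = 17 MSS (congestion avoidance, +1)
RTT 6: cwnd = 18 MSS (congestion avoidance, +1)
RTT 7: cwnd = 19 MSS (congestion avoidance, +1)
RTT 8: cwnd = 20 MSS (congestion avoidance, +1)
RTT 9: cwnd = 21 MSS (congestion avoidance, +1)

21


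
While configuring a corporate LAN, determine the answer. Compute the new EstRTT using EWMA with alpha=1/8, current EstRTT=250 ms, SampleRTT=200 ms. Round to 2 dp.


Given: EstRTT = 250 ms, SampleRTT = 200 ms, alpha = 1/8
New EstRTT = (1 - alpha) * EstRTT + alpha * SampleRTT
(7/8) * 250 = 218.75
(1/8) * 200 = 25
New EstRTT = 218.75 + 25 = 243.75 ms -> 243.75 ms (2 dp)

243.75


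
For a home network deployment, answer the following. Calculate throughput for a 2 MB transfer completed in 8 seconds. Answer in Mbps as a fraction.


Given: file = 2 MB, time = 8 s
File in Mb = 2 * 8 = 16 Mb
Throughput = 16 / 8 Mbps
Throughput = 2 Mbps

2


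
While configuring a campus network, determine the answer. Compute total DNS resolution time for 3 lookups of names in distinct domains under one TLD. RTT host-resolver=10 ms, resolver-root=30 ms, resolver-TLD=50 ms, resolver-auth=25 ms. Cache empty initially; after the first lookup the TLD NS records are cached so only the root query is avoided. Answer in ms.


Lookup 1 (cold cache): local + root + TLD + auth = 10 + 30 + 50 + 25 = 115 ms
Lookups 2..3 (TLD NS cached -> skip root; new domain -> still ask TLD and auth): local + TLD + auth = 10 + 50 + 25 = 85 ms each
Remaining 2 lookups: 2 * 85 = 170 ms
Total = 115 + 170 = 285 ms

285


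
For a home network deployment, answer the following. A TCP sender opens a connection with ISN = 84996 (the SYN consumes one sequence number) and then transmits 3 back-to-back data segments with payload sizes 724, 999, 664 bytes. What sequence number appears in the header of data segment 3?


The SYN occupies sequence number ISN = 84996, so the first data byte is ISN + 1 = 84997.
SEQ of data segment i = (ISN + 1) + sum of payload sizes of segments 1..i-1.
Segment 1: SEQ = 84997, payload = 724 bytes
Segment 2: SEQ = 85721, payload = 999 bytes
Segment 3: SEQ = 86720, payload = 664 bytes
SEQ of segment 3 = 84997 + 724 + 999 = 86720

86720


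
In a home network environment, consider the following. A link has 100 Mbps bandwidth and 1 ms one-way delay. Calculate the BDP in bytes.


Given: bandwidth = 100 Mbps, delay = 1 ms
BDP in bits = 100 * 10^6 * 1 / 1000
BDP in bits = 100000
BDP in bytes = 100000 / 8 = 12500

12500


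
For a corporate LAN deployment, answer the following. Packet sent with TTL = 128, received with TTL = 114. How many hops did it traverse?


Given: initial TTL = 128, received TTL = 114
Hops = initial TTL - received TTL
Hops = 128 - 114 = 14

14


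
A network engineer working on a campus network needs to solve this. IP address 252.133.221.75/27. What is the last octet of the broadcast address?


Given: IP = 252.133.221.75, prefix = /27
Host bits = 32 - 27 = 5
Network last octet = 75 AND mask = 64
Host part size = 2^5 - 1 = 31
Broadcast last octet = 64 OR 31 = 95

95


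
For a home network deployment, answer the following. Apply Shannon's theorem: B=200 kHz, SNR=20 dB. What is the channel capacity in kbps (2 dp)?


Given: B = 200 kHz, SNR = 20 dB
SNR linear = 10^(20/10) = 100
1 + SNR = 101
log2(101) = 6.6582114828
C = 200 * 1000 * 6.6582114828 = 1331642.2966 bps
C = 1331.642297 kbps -> 1331.64 kbps (2 dp)

1331.64


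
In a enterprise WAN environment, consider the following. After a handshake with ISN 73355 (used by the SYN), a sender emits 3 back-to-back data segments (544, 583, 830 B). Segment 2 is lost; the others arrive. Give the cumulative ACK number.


SYN uses sequence number 73355; first data byte = ISN + 1 = 73356.
Segment 1: SEQ = 73356, len = 544 B, covers [73356, 73899]
Segment 2: SEQ = 73900, len = 583 B, covers [73900, 74482] [LOST]
Segment 3: SEQ = 74483, len = 830 B, covers [74483, 75312]
In-order data received: bytes [73356, 73899] (segments 1..1).
Segment 2 missing -> gap begins at byte 73900; later segments buffered out of order.
Cumulative ACK = next expected in-order byte = 73356 + 544 = 73900

73900


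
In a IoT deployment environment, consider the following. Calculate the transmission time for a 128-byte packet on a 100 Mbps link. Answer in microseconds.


Given: packet = 128 bytes, bandwidth = 100 Mbps
Packet in bits = 128 * 8 = 1024 bits
Bandwidth = 100 * 10^6 = 100000000 bps
Time = 1024 / 100000000 seconds
Time in us = 1024 * 10^6 / 100000000 = 10.24

10.24


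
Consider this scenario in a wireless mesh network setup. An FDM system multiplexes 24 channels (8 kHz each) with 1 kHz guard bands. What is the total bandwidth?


Given: 24 channels, 8 kHz each, guard = 1 kHz
Channel bandwidth = 24 * 8 = 192 kHz
Guard bands = 23 gaps * 1 kHz = 23 kHz
Total = 192 + 23 = 215 kHz

215


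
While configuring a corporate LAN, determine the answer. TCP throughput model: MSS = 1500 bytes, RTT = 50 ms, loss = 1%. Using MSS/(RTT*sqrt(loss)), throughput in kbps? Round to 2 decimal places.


Given: MSS = 1500 bytes, RTT = 50 ms, loss = 1%
RTT in seconds = 50 / 1000 = 0.05
Loss rate = 1% = 0.01
sqrt(loss) = sqrt(0.01) = 0.1
Throughput (bytes/s) = 1500 / (0.05 * 0.1) = 300000.0000
Throughput (kbps) = 300000.0000 * 8 / 1000 = 2400.000000 -> 2400.00 kbps (2 dp)

2400.00


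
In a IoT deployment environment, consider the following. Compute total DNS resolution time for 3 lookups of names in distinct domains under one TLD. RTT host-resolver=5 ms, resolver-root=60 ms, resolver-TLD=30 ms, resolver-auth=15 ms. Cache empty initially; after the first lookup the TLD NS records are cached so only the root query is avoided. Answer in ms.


Lookup 1 (cold cache): local + root + TLD + auth = 5 + 60 + 30 + 15 = 110 ms
Lookups 2..3 (TLD NS cached -> skip root; new domain -> still ask TLD and auth): local + TLD + auth = 5 + 30 + 15 = 50 ms each
Remaining 2 lookups: 2 * 50 = 100 ms
Total = 110 + 100 = 210 ms

210


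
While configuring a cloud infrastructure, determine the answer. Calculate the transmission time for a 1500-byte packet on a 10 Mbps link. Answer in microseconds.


Given: packet = 1500 bytes, bandwidth = 10 Mbps
Packet in bits = 1500 * 8 = 12000 bits
Bandwidth = 10 * 10^6 = 10000000 bps
Time = 12000 / 10000000 seconds
Time in us = 12000 * 10^6 / 10000000 = 1200

1200


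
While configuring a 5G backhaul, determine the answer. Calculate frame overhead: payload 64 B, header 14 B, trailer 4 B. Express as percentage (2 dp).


Given: payload = 64 B, header = 14 B, trailer = 4 B
Overhead bytes = header + trailer = 14 + 4 = 18
Total frame = payload + overhead = 64 + 18 = 82
Overhead % = 18 / 82 * 100 = 21.9512% -> 21.95% (2 dp)

21.95


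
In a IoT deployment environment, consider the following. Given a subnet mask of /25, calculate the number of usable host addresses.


Given: subnet mask /25
Host bits = 32 - 25 = 7
Total addresses = 2^7 = 128
Usable hosts = 128 - 2 (network + broadcast) = 126

126


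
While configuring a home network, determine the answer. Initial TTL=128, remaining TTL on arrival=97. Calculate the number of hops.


Given: initial TTL = 128, received TTL = 97
Hops = initial TTL - received TTL
Hops = 128 - 97 = 31

31


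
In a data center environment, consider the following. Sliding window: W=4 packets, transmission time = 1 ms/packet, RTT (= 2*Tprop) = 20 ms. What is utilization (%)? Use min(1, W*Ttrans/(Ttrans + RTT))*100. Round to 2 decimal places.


Given: W = 4, Ttrans = 1 ms, RTT = 20 ms (= 2 * Tprop, Tprop = 10 ms)
Cycle time = Ttrans + RTT = 1 + 20 = 21 ms (first packet sent until its ACK returns)
W * Ttrans = 4 * 1 = 4 ms of sending per cycle
W * Ttrans / (Ttrans + RTT) = 4 / 21 = 0.190476
U = min(1, 0.190476) = 0.190476
U% = 19.05%

19.05


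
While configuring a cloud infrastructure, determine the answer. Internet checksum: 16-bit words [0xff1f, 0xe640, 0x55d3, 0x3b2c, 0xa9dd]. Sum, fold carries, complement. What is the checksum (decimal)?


Given words: [0xff1f, 0xe640, 0x55d3, 0x3b2c, 0xa9dd]
Step 1: Sum all words
Raw sum = 65311 + 58944 + 21971 + 15148 + 43485 = 204859
Step 2: Fold carry: (8251 + 3) = 8254
One's complement = ~8254 & 0xFFFF = 57281

57281


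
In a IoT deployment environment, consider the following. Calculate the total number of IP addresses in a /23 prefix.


Given: CIDR prefix /23
Host bits = 32 - 23 = 9
Total addresses = 2^9 = 512

512


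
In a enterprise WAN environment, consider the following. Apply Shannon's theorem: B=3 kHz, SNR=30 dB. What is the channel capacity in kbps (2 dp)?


Given: B = 3 kHz, SNR = 30 dB
SNR linear = 10^(30/10) = 1000
1 + SNR = 1001
log2(1001) = 9.9672262588
C = 3 * 1000 * 9.9672262588 = 29901.6788 bps
C = 29.901679 kbps -> 29.90 kbps (2 dp)

29.90


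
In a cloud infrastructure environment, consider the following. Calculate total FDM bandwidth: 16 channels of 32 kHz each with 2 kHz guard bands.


Given: 16 channels, 32 kHz each, guard = 2 kHz
Channel bandwidth = 16 * 32 = 512 kHz
Guard bands = 15 gaps * 2 kHz = 30 kHz
Total = 512 + 30 = 542 kHz

542


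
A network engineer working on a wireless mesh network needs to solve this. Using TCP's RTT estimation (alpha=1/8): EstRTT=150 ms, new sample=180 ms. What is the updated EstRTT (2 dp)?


Given: EstRTT = 150 ms, SampleRTT = 180 ms, alpha = 1/8
New EstRTT = (1 - alpha) * EstRTT + alpha * SampleRTT
(7/8) * 150 = 131.25
(1/8) * 180 = 22.5
New EstRTT = 131.25 + 22.5 = 153.75 ms -> 153.75 ms (2 dp)

153.75


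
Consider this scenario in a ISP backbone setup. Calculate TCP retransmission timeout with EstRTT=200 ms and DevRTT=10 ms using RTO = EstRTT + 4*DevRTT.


Given: EstRTT = 200 ms, DevRTT = 10 ms
Timeout = EstRTT + 4 * DevRTT
4 * DevRTT = 4 * 10 = 40
Timeout = 200 + 40 = 240 ms

240


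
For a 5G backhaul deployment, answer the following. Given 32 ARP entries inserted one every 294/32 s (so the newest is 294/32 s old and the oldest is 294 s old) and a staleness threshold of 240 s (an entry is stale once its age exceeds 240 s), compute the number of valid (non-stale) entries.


Ages are k * 294/32 s for k = 1..32 (spacing = 9.1875 s).
Entry k is valid iff k * 294/32 <= 240 iff k <= 32 * 240 / 294 = 26.1224
n_valid = floor(26.1224) = 26
(n_stale = 32 - 26 = 6)

26


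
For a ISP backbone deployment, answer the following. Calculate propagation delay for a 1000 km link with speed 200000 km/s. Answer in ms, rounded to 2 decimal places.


Given: distance = 1000 km, speed = 200000 km/s
Delay = distance / speed = 1000 / 200000 seconds
Delay in ms = 1000 * 1000 / 200000
Delay = 5.0000 ms
Rounded to 2 dp = 5.00 ms

5.00


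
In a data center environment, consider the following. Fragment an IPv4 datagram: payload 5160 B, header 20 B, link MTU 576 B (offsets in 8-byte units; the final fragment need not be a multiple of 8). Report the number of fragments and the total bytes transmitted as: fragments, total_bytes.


Max data per non-final fragment = floor((MTU - header)/8)*8 = floor((576 - 20)/8)*8 = floor(556/8)*8 = 552 B
Final fragment needs no 8-byte alignment: it can carry up to MTU - header = 556 B
Non-final fragments needed = ceil((payload - 556) / 552) = ceil(4604/552) = ceil(8.3406) = 9
Number of fragments = 9 + 1 = 10
Fragment sizes (data): 9 * 552 B + 192 B (last, 192 <= 556 OK)
Total bytes sent = payload + n_frags * header = 5160 + 10*20 = 5160 + 200 = 5360 B

10, 5360


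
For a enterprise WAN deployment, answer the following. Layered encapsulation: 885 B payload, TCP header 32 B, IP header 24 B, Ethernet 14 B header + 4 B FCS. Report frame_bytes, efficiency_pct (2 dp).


TCP segment = 885 + 32 = 917 B
IP packet = 917 + 24 = 941 B
Ethernet frame = 941 + 14 + 4 = 959 B
Efficiency = app / frame = 885 / 959 = 0.922836 = 92.2836% -> 92.28% (2 dp)

959, 92.28


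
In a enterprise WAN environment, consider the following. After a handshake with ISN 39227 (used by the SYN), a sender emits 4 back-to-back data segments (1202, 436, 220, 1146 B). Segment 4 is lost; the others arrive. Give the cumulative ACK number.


SYN uses sequence number 39227; first data byte = ISN + 1 = 39228.
Segment 1: SEQ = 39228, len = 1202 B, covers [39228, 40429]
Segment 2: SEQ = 40430, len = 436 B, covers [40430, 40865]
Segment 3: SEQ = 40866, len = 220 B, covers [40866, 41085]
Segment 4: SEQ = 41086, len = 1146 B, covers [41086, 42231] [LOST]
In-order data received: bytes [39228, 41085] (segments 1..3).
Segment 4 missing -> gap begins at byte 41086.
Cumulative ACK = next expected in-order byte = 39228 + 1202 + 436 + 220 = 41086

41086


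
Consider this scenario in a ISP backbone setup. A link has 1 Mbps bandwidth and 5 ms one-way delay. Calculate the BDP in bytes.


Given: bandwidth = 1 Mbps, delay = 5 ms
BDP in bits = 1 * 10^6 * 5 / 1000
BDP in bits = 5000
BDP in bytes = 5000 / 8 = 625

625


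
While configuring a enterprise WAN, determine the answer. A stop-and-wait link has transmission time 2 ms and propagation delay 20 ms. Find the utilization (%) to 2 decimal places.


Given: Ttrans = 2 ms, Tprop = 20 ms
RTT = 2 * Tprop = 2 * 20 = 40 ms
U = Ttrans / (Ttrans + RTT)
U = 2 / (2 + 40)
U = 2 / 42 = 0.047619
U% = 4.76%

4.76


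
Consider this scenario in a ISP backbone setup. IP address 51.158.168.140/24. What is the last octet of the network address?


Given: IP = 51.158.168.140, prefix = /24
Subnet mask = 255.255.255.0
Last octet of IP: 140
Last octet of mask: 0
Network last octet = 140 AND 0 = 0

0


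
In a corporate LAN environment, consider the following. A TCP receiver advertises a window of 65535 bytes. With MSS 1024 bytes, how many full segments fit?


Given: RWND = 65535 bytes, MSS = 1024 bytes
Full segments = floor(RWND / MSS)
Full segments = floor(65535 / 1024)
Full segments = floor(63.999) = 63

63


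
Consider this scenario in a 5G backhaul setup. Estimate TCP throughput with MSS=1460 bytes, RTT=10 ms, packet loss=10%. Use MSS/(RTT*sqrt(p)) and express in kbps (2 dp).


Given: MSS = 1460 bytes, RTT = 10 ms, loss = 10%
RTT in seconds = 10 / 1000 = 0.01
Loss rate = 10% = 0.1
sqrt(loss) = sqrt(0.1) = 0.316227766017
Throughput (bytes/s) = 1460 / (0.01 * 0.316227766017) = 461692.5384
Throughput (kbps) = 461692.5384 * 8 / 1000 = 3693.540307 -> 3693.54 kbps (2 dp)

3693.54


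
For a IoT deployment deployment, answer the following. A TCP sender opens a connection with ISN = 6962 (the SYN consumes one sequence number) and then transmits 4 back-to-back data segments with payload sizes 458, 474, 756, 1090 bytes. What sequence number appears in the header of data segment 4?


The SYN occupies sequence number ISN = 6962, so the first data byte is ISN + 1 = 6963.
SEQ of data segment i = (ISN + 1) + sum of payload sizes of segments 1..i-1.
Segment 1: SEQ = 6963, payload = 458 bytes
Segment 2: SEQ = 7421, payload = 474 bytes
Segment 3: SEQ = 7895, payload = 756 bytes
Segment 4: SEQ = 8651, payload = 1090 bytes
SEQ of segment 4 = 6963 + 458 + 474 + 756 = 8651

8651


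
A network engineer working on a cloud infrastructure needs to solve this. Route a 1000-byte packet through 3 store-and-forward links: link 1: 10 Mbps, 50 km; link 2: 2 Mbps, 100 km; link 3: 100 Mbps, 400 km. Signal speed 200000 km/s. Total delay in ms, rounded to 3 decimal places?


Packet = 1000 bytes = 8000 bits. Store-and-forward: sum (t_trans + t_prop) per link.
Link 1: t_trans = 8000/(10*10^6) s = 0.8000 ms; t_prop = 50/200000 s = 0.2500 ms; subtotal = 1.0500 ms
Link 2: t_trans = 8000/(2*10^6) s = 4.0000 ms; t_prop = 100/200000 s = 0.5000 ms; subtotal = 4.5000 ms
Link 3: t_trans = 8000/(100*10^6) s = 0.0800 ms; t_prop = 400/200000 s = 2.0000 ms; subtotal = 2.0800 ms
End-to-end = 1.0500 + 4.5000 + 2.0800 = 7.6300 ms -> 7.630 ms (3 dp)

7.630


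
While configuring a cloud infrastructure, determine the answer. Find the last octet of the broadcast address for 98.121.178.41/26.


Given: IP = 98.121.178.41, prefix = /26
Host bits = 32 - 26 = 6
Network last octet = 41 AND mask = 0
Host part size = 2^6 - 1 = 63
Broadcast last octet = 0 OR 63 = 63

63


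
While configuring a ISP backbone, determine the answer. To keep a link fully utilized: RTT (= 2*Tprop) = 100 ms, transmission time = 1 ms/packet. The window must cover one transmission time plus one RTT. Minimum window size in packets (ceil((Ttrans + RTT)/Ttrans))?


Given: Ttrans = 1 ms, RTT = 100 ms (= 2 * Tprop, Tprop = 50 ms)
Time until first ACK returns = Ttrans + RTT = 1 + 100 = 101 ms
Need W * Ttrans >= Ttrans + RTT  ->  W >= (Ttrans + RTT) / Ttrans
(Ttrans + RTT) / Ttrans = 101 / 1 = 101
W_min = ceil(101) = 101

101


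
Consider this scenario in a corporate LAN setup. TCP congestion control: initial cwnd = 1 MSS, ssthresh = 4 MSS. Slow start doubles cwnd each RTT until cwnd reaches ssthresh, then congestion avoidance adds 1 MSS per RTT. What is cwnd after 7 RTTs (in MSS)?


RTT 0: cwnd = 1 MSS (initial)
RTT 1: cwnd = 2 MSS (slow start, doubled)
RTT 2: cwnd = 4 MSS (slow start, doubled)
RTT 3: cwnd = 5 MSS (congestion avoidance, +1)
RTT 4: cwnd = 6 MSS (congestion avoidance, +1)
RTT 5: cwnd = 7 MSS (congestion avoidance, +1)
RTT 6: cwnd = 8 MSS (congestion avoidance, +1)
RTT 7: cwnd = 9 MSS (congestion avoidance, +1)

9


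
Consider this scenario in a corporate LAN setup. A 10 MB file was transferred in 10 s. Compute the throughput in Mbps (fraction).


Given: file = 10 MB, time = 10 s
File in Mb = 10 * 8 = 80 Mb
Throughput = 80 / 10 Mbps
Throughput = 8 Mbps

8


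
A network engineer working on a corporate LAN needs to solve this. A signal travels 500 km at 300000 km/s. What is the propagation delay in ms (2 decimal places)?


Given: distance = 500 km, speed = 300000 km/s
Delay = distance / speed = 500 / 300000 seconds
Delay in ms = 500 * 1000 / 300000
Delay = 1.6667 ms
Rounded to 2 dp = 1.67 ms

1.67


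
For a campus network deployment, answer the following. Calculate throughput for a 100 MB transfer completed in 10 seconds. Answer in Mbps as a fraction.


Given: file = 100 MB, time = 10 s
File in Mb = 100 * 8 = 800 Mb
Throughput = 800 / 10 Mbps
Throughput = 80 Mbps

80


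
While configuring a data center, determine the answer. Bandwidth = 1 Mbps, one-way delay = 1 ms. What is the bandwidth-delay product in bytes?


Given: bandwidth = 1 Mbps, delay = 1 ms
BDP in bits = 1 * 10^6 * 1 / 1000
BDP in bits = 1000
BDP in bytes = 1000 / 8 = 125

125


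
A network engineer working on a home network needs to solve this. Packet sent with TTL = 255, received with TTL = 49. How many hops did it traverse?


Given: initial TTL = 255, received TTL = 49
Hops = initial TTL - received TTL
Hops = 255 - 49 = 206

206


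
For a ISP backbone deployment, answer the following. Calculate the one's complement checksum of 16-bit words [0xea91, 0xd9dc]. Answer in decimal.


Given words: [0xea91, 0xd9dc]
Step 1: Sum all words
Raw sum = 60049 + 55772 = 115821
Step 2: Fold carry: (50285 + 1) = 50286
One's complement = ~50286 & 0xFFFF = 15249

15249


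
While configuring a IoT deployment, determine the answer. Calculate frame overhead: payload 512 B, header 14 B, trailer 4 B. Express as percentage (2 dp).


Given: payload = 512 B, header = 14 B, trailer = 4 B
Overhead bytes = header + trailer = 14 + 4 = 18
Total frame = payload + overhead = 512 + 18 = 530
Overhead % = 18 / 530 * 100 = 3.3962% -> 3.40% (2 dp)

3.40


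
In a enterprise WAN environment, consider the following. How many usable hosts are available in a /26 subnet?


Given: subnet mask /26
Host bits = 32 - 26 = 6
Total addresses = 2^6 = 64
Usable hosts = 64 - 2 (network + broadcast) = 62

62


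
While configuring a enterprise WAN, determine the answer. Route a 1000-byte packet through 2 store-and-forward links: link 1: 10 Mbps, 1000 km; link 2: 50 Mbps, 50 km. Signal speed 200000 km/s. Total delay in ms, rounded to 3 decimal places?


Packet = 1000 bytes = 8000 bits. Store-and-forward: sum (t_trans + t_prop) per link.
Link 1: t_trans = 8000/(10*10^6) s = 0.8000 ms; t_prop = 1000/200000 s = 5.0000 ms; subtotal = 5.8000 ms
Link 2: t_trans = 8000/(50*10^6) s = 0.1600 ms; t_prop = 50/200000 s = 0.2500 ms; subtotal = 0.4100 ms
End-to-end = 5.8000 + 0.4100 = 6.2100 ms -> 6.210 ms (3 dp)

6.210


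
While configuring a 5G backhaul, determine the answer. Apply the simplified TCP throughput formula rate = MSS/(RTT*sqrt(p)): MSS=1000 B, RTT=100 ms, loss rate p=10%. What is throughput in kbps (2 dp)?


Given: MSS = 1000 bytes, RTT = 100 ms, loss = 10%
RTT in seconds = 100 / 1000 = 0.1
Loss rate = 10% = 0.1
sqrt(loss) = sqrt(0.1) = 0.316227766017
Throughput (bytes/s) = 1000 / (0.1 * 0.316227766017) = 31622.7766
Throughput (kbps) = 31622.7766 * 8 / 1000 = 252.982213 -> 252.98 kbps (2 dp)

252.98


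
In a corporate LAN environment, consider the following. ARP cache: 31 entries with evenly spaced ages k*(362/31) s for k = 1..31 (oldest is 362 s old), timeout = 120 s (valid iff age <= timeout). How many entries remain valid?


Ages are k * 362/31 s for k = 1..31 (spacing = 11.6774 s).
Entry k is valid iff k * 362/31 <= 120 iff k <= 31 * 120 / 362 = 10.2762
n_valid = floor(10.2762) = 10
(n_stale = 31 - 10 = 21)

10


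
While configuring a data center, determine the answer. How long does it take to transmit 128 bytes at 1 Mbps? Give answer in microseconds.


Given: packet = 128 bytes, bandwidth = 1 Mbps
Packet in bits = 128 * 8 = 1024 bits
Bandwidth = 1 * 10^6 = 1000000 bps
Time = 1024 / 1000000 seconds
Time in us = 1024 * 10^6 / 1000000 = 1024

1024


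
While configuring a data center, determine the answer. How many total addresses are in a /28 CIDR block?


Given: CIDR prefix /28
Host bits = 32 - 28 = 4
Total addresses = 2^4 = 16

16


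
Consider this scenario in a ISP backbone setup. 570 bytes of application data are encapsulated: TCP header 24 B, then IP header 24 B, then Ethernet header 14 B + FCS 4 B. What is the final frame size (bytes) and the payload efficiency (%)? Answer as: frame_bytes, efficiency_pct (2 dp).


TCP segment = 570 + 24 = 594 B
IP packet = 594 + 24 = 618 B
Ethernet frame = 618 + 14 + 4 = 636 B
Efficiency = app / frame = 570 / 636 = 0.896226 = 89.6226% -> 89.62% (2 dp)

636, 89.62


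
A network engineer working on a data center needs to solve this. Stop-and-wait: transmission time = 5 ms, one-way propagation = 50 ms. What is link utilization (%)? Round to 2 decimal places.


Given: Ttrans = 5 ms, Tprop = 50 ms
RTT = 2 * Tprop = 2 * 50 = 100 ms
U = Ttrans / (Ttrans + RTT)
U = 5 / (5 + 100)
U = 5 / 105 = 0.047619
U% = 4.76%

4.76


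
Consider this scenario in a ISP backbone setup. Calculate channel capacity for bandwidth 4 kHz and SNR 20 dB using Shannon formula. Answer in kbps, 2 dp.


Given: B = 4 kHz, SNR = 20 dB
SNR linear = 10^(20/10) = 100
1 + SNR = 101
log2(101) = 6.6582114828
C = 4 * 1000 * 6.6582114828 = 26632.8459 bps
C = 26.632846 kbps -> 26.63 kbps (2 dp)

26.63


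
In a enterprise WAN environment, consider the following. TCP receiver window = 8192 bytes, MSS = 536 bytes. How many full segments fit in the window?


Given: RWND = 8192 bytes, MSS = 536 bytes
Full segments = floor(RWND / MSS)
Full segments = floor(8192 / 536)
Full segments = floor(15.2836) = 15

15


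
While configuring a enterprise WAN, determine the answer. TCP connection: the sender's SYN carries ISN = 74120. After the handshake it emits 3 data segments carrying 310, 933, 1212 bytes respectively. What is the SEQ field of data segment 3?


The SYN occupies sequence number ISN = 74120, so the first data byte is ISN + 1 = 74121.
SEQ of data segment i = (ISN + 1) + sum of payload sizes of segments 1..i-1.
Segment 1: SEQ = 74121, payload = 310 bytes
Segment 2: SEQ = 74431, payload = 933 bytes
Segment 3: SEQ = 75364, payload = 1212 bytes
SEQ of segment 3 = 74121 + 310 + 933 = 75364

75364


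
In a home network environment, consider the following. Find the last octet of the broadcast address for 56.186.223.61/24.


Given: IP = 56.186.223.61, prefix = /24
Host bits = 32 - 24 = 8
Network last octet = 61 AND mask = 0
Host part size = 2^8 - 1 = 255
Broadcast last octet = 0 OR 255 = 255

255


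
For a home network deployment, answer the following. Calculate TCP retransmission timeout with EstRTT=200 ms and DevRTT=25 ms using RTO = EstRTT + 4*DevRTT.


Given: EstRTT = 200 ms, DevRTT = 25 ms
Timeout = EstRTT + 4 * DevRTT
4 * DevRTT = 4 * 25 = 100
Timeout = 200 + 100 = 300 ms

300


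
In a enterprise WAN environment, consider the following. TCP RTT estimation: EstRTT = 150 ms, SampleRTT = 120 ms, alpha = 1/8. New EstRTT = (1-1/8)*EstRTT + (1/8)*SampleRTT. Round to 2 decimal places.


Given: EstRTT = 150 ms, SampleRTT = 120 ms, alpha = 1/8
New EstRTT = (1 - alpha) * EstRTT + alpha * SampleRTT
(7/8) * 150 = 131.25
(1/8) * 120 = 15
New EstRTT = 131.25 + 15 = 146.25 ms -> 146.25 ms (2 dp)

146.25


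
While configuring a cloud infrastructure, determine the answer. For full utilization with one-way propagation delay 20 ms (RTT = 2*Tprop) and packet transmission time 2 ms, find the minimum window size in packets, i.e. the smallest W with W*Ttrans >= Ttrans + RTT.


Given: Ttrans = 2 ms, RTT = 40 ms (= 2 * Tprop, Tprop = 20 ms)
Time until first ACK returns = Ttrans + RTT = 2 + 40 = 42 ms
Need W * Ttrans >= Ttrans + RTT  ->  W >= (Ttrans + RTT) / Ttrans
(Ttrans + RTT) / Ttrans = 42 / 2 = 21
W_min = ceil(21) = 21

21


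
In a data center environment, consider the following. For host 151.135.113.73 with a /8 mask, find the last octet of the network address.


Given: IP = 151.135.113.73, prefix = /8
Subnet mask = 255.0.0.0
Last octet of IP: 73
Last octet of mask: 0
Network last octet = 73 AND 0 = 0

0


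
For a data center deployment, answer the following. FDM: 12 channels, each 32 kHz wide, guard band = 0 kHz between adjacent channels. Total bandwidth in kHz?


Given: 12 channels, 32 kHz each, guard = 0 kHz
Channel bandwidth = 12 * 32 = 384 kHz
Guard bands = 11 gaps * 0 kHz = 0 kHz
Total = 384 + 0 = 384 kHz

384


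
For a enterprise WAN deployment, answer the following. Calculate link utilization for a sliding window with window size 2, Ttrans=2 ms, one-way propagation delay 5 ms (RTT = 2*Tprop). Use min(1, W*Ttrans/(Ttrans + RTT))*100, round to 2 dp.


Given: W = 2, Ttrans = 2 ms, RTT = 10 ms (= 2 * Tprop, Tprop = 5 ms)
Cycle time = Ttrans + RTT = 2 + 10 = 12 ms (first packet sent until its ACK returns)
W * Ttrans = 2 * 2 = 4 ms of sending per cycle
W * Ttrans / (Ttrans + RTT) = 4 / 12 = 0.333333
U = min(1, 0.333333) = 0.333333
U% = 33.33%

33.33


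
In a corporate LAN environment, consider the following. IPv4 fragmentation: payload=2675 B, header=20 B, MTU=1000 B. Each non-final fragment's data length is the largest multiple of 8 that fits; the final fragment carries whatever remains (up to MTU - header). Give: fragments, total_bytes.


Max data per non-final fragment = floor((MTU - header)/8)*8 = floor((1000 - 20)/8)*8 = floor(980/8)*8 = 976 B
Final fragment needs no 8-byte alignment: it can carry up to MTU - header = 980 B
Non-final fragments needed = ceil((payload - 980) / 976) = ceil(1695/976) = ceil(1.7367) = 2
Number of fragments = 2 + 1 = 3
Fragment sizes (data): 2 * 976 B + 723 B (last, 723 <= 980 OK)
Total bytes sent = payload + n_frags * header = 2675 + 3*20 = 2675 + 60 = 2735 B

3, 2735


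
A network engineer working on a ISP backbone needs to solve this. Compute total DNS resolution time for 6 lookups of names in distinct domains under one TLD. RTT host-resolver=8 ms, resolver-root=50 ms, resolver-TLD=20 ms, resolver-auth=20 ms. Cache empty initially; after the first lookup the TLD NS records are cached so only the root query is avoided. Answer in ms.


Lookup 1 (cold cache): local + root + TLD + auth = 8 + 50 + 20 + 20 = 98 ms
Lookups 2..6 (TLD NS cached -> skip root; new domain -> still ask TLD and auth): local + TLD + auth = 8 + 20 + 20 = 48 ms each
Remaining 5 lookups: 5 * 48 = 240 ms
Total = 98 + 240 = 338 ms

338
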